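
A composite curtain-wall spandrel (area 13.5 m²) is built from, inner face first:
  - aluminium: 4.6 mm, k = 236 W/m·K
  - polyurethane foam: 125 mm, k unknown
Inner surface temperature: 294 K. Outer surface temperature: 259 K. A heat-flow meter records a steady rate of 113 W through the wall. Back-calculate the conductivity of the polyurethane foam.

Treating each layer as a thermal resistance in series:
R_aluminium = L/(kA) = 0.0046/(236×13.5) = 1.444×10^-6 K/W
Sum of known resistances R_other = 1.444×10^-6 K/W
Total R = ΔT/Q = 35/113 = 0.3097 K/W
R_polyurethane foam = R_total − R_other = 0.3097 K/W
k = L/(R·A) = 0.125/(0.3097×13.5)

k ≈ 0.0299 W/(m·K)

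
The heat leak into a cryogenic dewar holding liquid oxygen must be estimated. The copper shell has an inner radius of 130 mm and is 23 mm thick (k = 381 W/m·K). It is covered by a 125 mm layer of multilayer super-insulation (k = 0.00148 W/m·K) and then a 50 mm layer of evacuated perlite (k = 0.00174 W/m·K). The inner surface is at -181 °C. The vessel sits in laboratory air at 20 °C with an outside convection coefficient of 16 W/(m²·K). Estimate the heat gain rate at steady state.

Radial (spherical) resistances in series:
R_copper shell = (1/0.13 − 1/0.153)/(4π×381) = 2.415×10^-4 K/W
R_multilayer super-insulation = (1/0.153 − 1/0.278)/(4π×0.00148) = 158 K/W
R_evacuated perlite = (1/0.278 − 1/0.328)/(4π×0.00174) = 25.08 K/W
R_outer film = 1/(h·4πr_o²) = 1/(16×4π×0.328²) = 0.04623 K/W
R_total = 183.1 K/W
Q = ΔT/R_total = 201/183.1

Q ≈ 1.1 W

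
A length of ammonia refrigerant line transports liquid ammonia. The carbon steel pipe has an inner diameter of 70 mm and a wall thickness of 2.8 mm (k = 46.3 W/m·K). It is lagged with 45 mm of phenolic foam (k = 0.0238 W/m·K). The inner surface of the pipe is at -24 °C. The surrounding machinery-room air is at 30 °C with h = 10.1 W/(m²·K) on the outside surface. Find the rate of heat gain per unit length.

q′ ≈ 9.94 W/m

Cylindrical conduction, so R = ln(r₂/r₁)/(2πkL) per layer, in series:
R_carbon steel pipe wall = ln(37.8/35)/(2π×46.3×1) = 2.646×10^-4 K/W
R_phenolic foam = ln(82.8/37.8)/(2π×0.0238×1) = 5.244 K/W
R_outer film = 1/(h_o·2πr_oL) = 1/(10.1×2π×0.0828×1) = 0.1903 K/W
R_total = 5.434 K/W
Q = ΔT/R_total = 54/5.434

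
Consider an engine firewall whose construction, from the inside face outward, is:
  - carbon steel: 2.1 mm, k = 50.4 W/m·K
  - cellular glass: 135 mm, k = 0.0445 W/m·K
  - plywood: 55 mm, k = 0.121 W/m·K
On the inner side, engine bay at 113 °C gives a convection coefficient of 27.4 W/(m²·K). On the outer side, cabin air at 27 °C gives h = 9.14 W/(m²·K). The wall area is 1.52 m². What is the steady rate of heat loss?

Using the resistance-network approach (series):
R_inner film = 1/(h_i·A) = 1/(27.4×1.52) = 0.02401 K/W
R_carbon steel = L/(kA) = 0.0021/(50.4×1.52) = 2.741×10^-5 K/W
R_cellular glass = L/(kA) = 0.135/(0.0445×1.52) = 1.996 K/W
R_plywood = L/(kA) = 0.055/(0.121×1.52) = 0.299 K/W
R_outer film = 1/(h_o·A) = 1/(9.14×1.52) = 0.07198 K/W
R_total = 2.391 K/W
Q = ΔT / R_total = 86 / 2.391

Q ≈ 36 W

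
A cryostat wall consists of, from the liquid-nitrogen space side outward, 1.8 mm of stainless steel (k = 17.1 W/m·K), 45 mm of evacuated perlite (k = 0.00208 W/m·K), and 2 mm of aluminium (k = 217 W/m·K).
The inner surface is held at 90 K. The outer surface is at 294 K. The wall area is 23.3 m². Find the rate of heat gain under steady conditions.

Thermal resistances in series:
R_stainless steel = L/(kA) = 0.0018/(17.1×23.3) = 4.518×10^-6 K/W
R_evacuated perlite = L/(kA) = 0.045/(0.00208×23.3) = 0.9285 K/W
R_aluminium = L/(kA) = 0.002/(217×23.3) = 3.956×10^-7 K/W
R_total = 0.9285 K/W
Q = ΔT / R_total = 204 / 0.9285

Q ≈ 220 W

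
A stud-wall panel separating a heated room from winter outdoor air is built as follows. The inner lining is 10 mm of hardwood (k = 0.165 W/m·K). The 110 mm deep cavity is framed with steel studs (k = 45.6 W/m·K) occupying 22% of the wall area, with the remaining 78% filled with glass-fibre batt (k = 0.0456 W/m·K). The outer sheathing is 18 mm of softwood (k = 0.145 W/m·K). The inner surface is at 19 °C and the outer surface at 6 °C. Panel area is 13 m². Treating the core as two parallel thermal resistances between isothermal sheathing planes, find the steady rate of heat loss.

Q ≈ 864 W

Sheathing layers in series; stud and cavity paths in parallel between them.
R_inner = 0.01/(0.165×13) = 0.004662 K/W
R_stud  = 0.11/(45.6×0.22×13) = 8.435×10^-4 K/W
R_cav   = 0.11/(0.0456×0.78×13) = 0.2379 K/W
1/R_core = 1/R_stud + 1/R_cav → R_core = 8.405×10^-4 K/W
R_outer = 0.018/(0.145×13) = 0.009549 K/W
R_total = 0.01505 K/W
Q = ΔT/R_total = 13/0.01505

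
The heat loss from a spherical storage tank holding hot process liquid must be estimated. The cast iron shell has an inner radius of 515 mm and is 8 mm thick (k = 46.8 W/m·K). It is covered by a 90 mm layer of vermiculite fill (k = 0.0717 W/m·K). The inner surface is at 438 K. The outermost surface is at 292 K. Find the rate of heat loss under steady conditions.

Radial (spherical) resistances in series:
R_cast iron shell = (1/0.515 − 1/0.523)/(4π×46.8) = 5.05×10^-5 K/W
R_vermiculite fill = (1/0.523 − 1/0.613)/(4π×0.0717) = 0.3116 K/W
R_total = 0.3116 K/W
Q = ΔT/R_total = 146/0.3116

Q ≈ 469 W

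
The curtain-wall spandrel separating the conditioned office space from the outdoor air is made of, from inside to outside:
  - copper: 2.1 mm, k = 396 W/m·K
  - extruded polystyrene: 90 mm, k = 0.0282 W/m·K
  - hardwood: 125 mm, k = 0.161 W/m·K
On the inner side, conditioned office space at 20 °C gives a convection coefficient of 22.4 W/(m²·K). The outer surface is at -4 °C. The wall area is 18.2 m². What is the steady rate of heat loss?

Q ≈ 109 W

Thermal resistances in series:
R_inner film = 1/(h_i·A) = 1/(22.4×18.2) = 0.002453 K/W
R_copper = L/(kA) = 0.0021/(396×18.2) = 2.914×10^-7 K/W
R_extruded polystyrene = L/(kA) = 0.09/(0.0282×18.2) = 0.1754 K/W
R_hardwood = L/(kA) = 0.125/(0.161×18.2) = 0.04266 K/W
R_total = 0.2205 K/W
Q = ΔT / R_total = 24 / 0.2205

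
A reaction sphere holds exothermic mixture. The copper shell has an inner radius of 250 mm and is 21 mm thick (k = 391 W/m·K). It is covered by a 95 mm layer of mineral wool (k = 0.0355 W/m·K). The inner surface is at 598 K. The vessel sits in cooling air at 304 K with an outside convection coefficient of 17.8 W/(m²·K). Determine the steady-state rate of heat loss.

Q ≈ 135 W

Each spherical layer contributes R = (1/r_i − 1/r_o)/(4πk):
R_copper shell = (1/0.25 − 1/0.271)/(4π×391) = 6.308×10^-5 K/W
R_mineral wool = (1/0.271 − 1/0.366)/(4π×0.0355) = 2.147 K/W
R_outer film = 1/(h·4πr_o²) = 1/(17.8×4π×0.366²) = 0.03337 K/W
R_total = 2.18 K/W
Q = ΔT/R_total = 294/2.18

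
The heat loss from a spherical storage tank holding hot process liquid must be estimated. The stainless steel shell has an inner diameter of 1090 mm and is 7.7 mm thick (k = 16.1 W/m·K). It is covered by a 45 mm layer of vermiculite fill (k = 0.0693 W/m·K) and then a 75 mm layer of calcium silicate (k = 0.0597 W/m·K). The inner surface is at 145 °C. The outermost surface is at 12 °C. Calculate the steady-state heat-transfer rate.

For a spherical shell R = (1/r₁ − 1/r₂)/(4πk); film R = 1/(h·4πr²). In series:
R_stainless steel shell = (1/0.545 − 1/0.5527)/(4π×16.1) = 1.263×10^-4 K/W
R_vermiculite fill = (1/0.5527 − 1/0.5977)/(4π×0.0693) = 0.1564 K/W
R_calcium silicate = (1/0.5977 − 1/0.6727)/(4π×0.0597) = 0.2486 K/W
R_total = 0.4052 K/W
Q = ΔT/R_total = 133/0.4052

Q ≈ 328 W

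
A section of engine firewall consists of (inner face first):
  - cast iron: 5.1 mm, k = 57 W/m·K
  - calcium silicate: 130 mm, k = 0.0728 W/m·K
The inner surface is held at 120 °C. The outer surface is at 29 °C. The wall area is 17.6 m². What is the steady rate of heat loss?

Model the wall as resistances in series:
R_cast iron = L/(kA) = 0.0051/(57×17.6) = 5.084×10^-6 K/W
R_calcium silicate = L/(kA) = 0.13/(0.0728×17.6) = 0.1015 K/W
R_total = 0.1015 K/W
Q = ΔT / R_total = 91 / 0.1015

Q ≈ 897 W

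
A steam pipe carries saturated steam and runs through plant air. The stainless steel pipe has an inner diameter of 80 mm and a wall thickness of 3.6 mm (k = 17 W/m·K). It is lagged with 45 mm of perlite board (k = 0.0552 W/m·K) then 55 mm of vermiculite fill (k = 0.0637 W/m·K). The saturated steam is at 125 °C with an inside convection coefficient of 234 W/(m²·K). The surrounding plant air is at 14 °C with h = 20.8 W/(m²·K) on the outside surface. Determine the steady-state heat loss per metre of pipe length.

Per-layer cylindrical resistances, series-summed:
R_inner film = 1/(h_i·2πr₁L) = 1/(234×2π×0.04×1) = 0.017 K/W
R_stainless steel pipe wall = ln(43.6/40)/(2π×17×1) = 8.068×10^-4 K/W
R_perlite board = ln(88.6/43.6)/(2π×0.0552×1) = 2.044 K/W
R_vermiculite fill = ln(143.6/88.6)/(2π×0.0637×1) = 1.207 K/W
R_outer film = 1/(h_o·2πr_oL) = 1/(20.8×2π×0.1436×1) = 0.05328 K/W
R_total = 3.322 K/W
Q = ΔT/R_total = 111/3.322

q′ ≈ 33.4 W/m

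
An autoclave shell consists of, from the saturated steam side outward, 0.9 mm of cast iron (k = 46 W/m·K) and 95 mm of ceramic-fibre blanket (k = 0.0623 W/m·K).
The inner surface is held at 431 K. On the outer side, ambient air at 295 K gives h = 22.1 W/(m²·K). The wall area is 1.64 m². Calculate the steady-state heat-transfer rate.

Q ≈ 142 W

Series thermal resistances:
R_cast iron = L/(kA) = 0.0009/(46×1.64) = 1.193×10^-5 K/W
R_ceramic-fibre blanket = L/(kA) = 0.095/(0.0623×1.64) = 0.9298 K/W
R_outer film = 1/(h_o·A) = 1/(22.1×1.64) = 0.02759 K/W
R_total = 0.9574 K/W
Q = ΔT / R_total = 136 / 0.9574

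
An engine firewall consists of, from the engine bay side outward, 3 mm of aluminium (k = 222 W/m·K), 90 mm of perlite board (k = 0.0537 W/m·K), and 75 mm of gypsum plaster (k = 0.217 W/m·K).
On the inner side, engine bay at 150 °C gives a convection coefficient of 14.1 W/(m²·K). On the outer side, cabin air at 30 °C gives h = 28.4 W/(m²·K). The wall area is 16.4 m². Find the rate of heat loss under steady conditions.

Q ≈ 925 W

Using the resistance-network approach (series):
R_inner film = 1/(h_i·A) = 1/(14.1×16.4) = 0.004325 K/W
R_aluminium = L/(kA) = 0.003/(222×16.4) = 8.24×10^-7 K/W
R_perlite board = L/(kA) = 0.09/(0.0537×16.4) = 0.1022 K/W
R_gypsum plaster = L/(kA) = 0.075/(0.217×16.4) = 0.02107 K/W
R_outer film = 1/(h_o·A) = 1/(28.4×16.4) = 0.002147 K/W
R_total = 0.1297 K/W
Q = ΔT / R_total = 120 / 0.1297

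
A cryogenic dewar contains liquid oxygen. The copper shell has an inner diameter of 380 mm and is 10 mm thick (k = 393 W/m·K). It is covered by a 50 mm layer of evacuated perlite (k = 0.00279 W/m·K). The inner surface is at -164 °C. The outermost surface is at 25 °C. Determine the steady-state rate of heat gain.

Each spherical layer contributes R = (1/r_i − 1/r_o)/(4πk):
R_copper shell = (1/0.19 − 1/0.2)/(4π×393) = 5.329×10^-5 K/W
R_evacuated perlite = (1/0.2 − 1/0.25)/(4π×0.00279) = 28.52 K/W
R_total = 28.52 K/W
Q = ΔT/R_total = 189/28.52

Q ≈ 6.63 W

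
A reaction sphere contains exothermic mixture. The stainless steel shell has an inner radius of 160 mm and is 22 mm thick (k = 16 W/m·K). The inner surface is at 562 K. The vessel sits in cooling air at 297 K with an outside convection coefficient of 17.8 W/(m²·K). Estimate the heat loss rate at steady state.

Radial (spherical) resistances in series:
R_stainless steel shell = (1/0.16 − 1/0.182)/(4π×16) = 0.003758 K/W
R_outer film = 1/(h·4πr_o²) = 1/(17.8×4π×0.182²) = 0.135 K/W
R_total = 0.1387 K/W
Q = ΔT/R_total = 265/0.1387

Q ≈ 1910 W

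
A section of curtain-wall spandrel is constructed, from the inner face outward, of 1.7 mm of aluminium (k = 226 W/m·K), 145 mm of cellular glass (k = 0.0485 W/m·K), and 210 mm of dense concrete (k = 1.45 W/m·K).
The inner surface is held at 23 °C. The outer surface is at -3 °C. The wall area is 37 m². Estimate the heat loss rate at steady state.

Q ≈ 307 W

Series thermal resistances:
R_aluminium = L/(kA) = 0.0017/(226×37) = 2.033×10^-7 K/W
R_cellular glass = L/(kA) = 0.145/(0.0485×37) = 0.0808 K/W
R_dense concrete = L/(kA) = 0.21/(1.45×37) = 0.003914 K/W
R_total = 0.08472 K/W
Q = ΔT / R_total = 26 / 0.08472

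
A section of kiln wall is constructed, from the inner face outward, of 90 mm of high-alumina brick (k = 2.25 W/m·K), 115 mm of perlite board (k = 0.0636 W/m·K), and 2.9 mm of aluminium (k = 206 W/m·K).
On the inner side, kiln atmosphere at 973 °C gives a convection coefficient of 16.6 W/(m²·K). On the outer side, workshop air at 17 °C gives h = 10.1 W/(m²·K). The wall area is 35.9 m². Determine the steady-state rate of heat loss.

Treating each layer as a thermal resistance in series:
R_inner film = 1/(h_i·A) = 1/(16.6×35.9) = 0.001678 K/W
R_high-alumina brick = L/(kA) = 0.09/(2.25×35.9) = 0.001114 K/W
R_perlite board = L/(kA) = 0.115/(0.0636×35.9) = 0.05037 K/W
R_aluminium = L/(kA) = 0.0029/(206×35.9) = 3.921×10^-7 K/W
R_outer film = 1/(h_o·A) = 1/(10.1×35.9) = 0.002758 K/W
R_total = 0.05592 K/W
Q = ΔT / R_total = 956 / 0.05592

Q ≈ 17100 W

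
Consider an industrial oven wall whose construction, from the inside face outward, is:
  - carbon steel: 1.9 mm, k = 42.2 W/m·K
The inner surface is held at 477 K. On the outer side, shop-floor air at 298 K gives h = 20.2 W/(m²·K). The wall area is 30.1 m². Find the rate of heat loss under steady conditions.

Q ≈ 109000 W

Using the resistance-network approach (series):
R_carbon steel = L/(kA) = 0.0019/(42.2×30.1) = 1.496×10^-6 K/W
R_outer film = 1/(h_o·A) = 1/(20.2×30.1) = 0.001645 K/W
R_total = 0.001646 K/W
Q = ΔT / R_total = 179 / 0.001646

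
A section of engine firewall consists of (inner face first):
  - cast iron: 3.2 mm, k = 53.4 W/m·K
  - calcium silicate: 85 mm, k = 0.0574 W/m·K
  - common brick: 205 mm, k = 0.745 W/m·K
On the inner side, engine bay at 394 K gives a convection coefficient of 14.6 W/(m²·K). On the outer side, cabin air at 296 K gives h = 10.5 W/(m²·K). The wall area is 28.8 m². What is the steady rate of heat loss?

Treating each layer as a thermal resistance in series:
R_inner film = 1/(h_i·A) = 1/(14.6×28.8) = 0.002378 K/W
R_cast iron = L/(kA) = 0.0032/(53.4×28.8) = 2.081×10^-6 K/W
R_calcium silicate = L/(kA) = 0.085/(0.0574×28.8) = 0.05142 K/W
R_common brick = L/(kA) = 0.205/(0.745×28.8) = 0.009554 K/W
R_outer film = 1/(h_o·A) = 1/(10.5×28.8) = 0.003307 K/W
R_total = 0.06666 K/W
Q = ΔT / R_total = 98 / 0.06666

Q ≈ 1470 W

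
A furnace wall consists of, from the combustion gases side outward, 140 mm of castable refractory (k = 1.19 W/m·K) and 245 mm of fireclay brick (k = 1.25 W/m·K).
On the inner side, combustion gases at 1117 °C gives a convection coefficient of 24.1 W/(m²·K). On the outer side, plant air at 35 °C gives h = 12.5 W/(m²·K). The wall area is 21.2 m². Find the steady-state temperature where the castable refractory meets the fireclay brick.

Series thermal resistances:
R_inner film = 1/(h_i·A) = 1/(24.1×21.2) = 0.001957 K/W
R_castable refractory = L/(kA) = 0.14/(1.19×21.2) = 0.005549 K/W
R_fireclay brick = L/(kA) = 0.245/(1.25×21.2) = 0.009245 K/W
R_outer film = 1/(h_o·A) = 1/(12.5×21.2) = 0.003774 K/W
R_total = 0.02053 K/W;  Q = ΔT/R_total = 1082/0.02053 = 52710 W
T_interface = T_inner − Q·ΣR(inner→interface) = 1117 − 52700×0.007507

T ≈ 721 °C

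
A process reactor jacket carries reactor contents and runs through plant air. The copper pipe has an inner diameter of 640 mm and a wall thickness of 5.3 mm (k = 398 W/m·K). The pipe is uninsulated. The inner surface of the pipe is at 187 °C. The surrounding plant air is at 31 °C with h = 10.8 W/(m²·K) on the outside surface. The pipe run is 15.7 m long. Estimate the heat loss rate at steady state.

Q ≈ 54100 W

Radial resistances (cylindrical: R_cond = ln(r_o/r_i)/(2πkL), R_conv = 1/(h·2πrL)):
R_copper pipe wall = ln(325.3/320)/(2π×398×15.7) = 4.184×10^-7 K/W
R_outer film = 1/(h_o·2πr_oL) = 1/(10.8×2π×0.3253×15.7) = 0.002885 K/W
R_total = 0.002886 K/W
Q = ΔT/R_total = 156/0.002886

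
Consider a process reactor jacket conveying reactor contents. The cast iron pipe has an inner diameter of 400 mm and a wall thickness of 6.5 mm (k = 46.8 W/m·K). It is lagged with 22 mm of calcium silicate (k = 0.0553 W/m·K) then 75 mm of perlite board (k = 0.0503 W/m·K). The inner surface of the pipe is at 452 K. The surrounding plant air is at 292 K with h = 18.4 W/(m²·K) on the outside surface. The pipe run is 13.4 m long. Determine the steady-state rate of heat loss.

Per-layer cylindrical resistances, series-summed:
R_cast iron pipe wall = ln(206.5/200)/(2π×46.8×13.4) = 8.117×10^-6 K/W
R_calcium silicate = ln(228.5/206.5)/(2π×0.0553×13.4) = 0.02174 K/W
R_perlite board = ln(303.5/228.5)/(2π×0.0503×13.4) = 0.06702 K/W
R_outer film = 1/(h_o·2πr_oL) = 1/(18.4×2π×0.3035×13.4) = 0.002127 K/W
R_total = 0.0909 K/W
Q = ΔT/R_total = 160/0.0909

Q ≈ 1760 W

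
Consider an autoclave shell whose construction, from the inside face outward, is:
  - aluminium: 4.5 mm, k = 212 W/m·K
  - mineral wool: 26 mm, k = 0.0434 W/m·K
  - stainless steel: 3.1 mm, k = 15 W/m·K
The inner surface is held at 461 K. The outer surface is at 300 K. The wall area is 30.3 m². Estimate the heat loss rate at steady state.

Series thermal resistances:
R_aluminium = L/(kA) = 0.0045/(212×30.3) = 7.005×10^-7 K/W
R_mineral wool = L/(kA) = 0.026/(0.0434×30.3) = 0.01977 K/W
R_stainless steel = L/(kA) = 0.0031/(15×30.3) = 6.821×10^-6 K/W
R_total = 0.01978 K/W
Q = ΔT / R_total = 161 / 0.01978

Q ≈ 8140 W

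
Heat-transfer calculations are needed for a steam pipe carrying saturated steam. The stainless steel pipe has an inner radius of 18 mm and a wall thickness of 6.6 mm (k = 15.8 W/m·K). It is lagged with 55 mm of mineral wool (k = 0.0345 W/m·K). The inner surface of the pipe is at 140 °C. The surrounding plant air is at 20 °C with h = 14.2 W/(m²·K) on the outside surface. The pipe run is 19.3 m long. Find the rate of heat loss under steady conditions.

Treating each annulus and film as a series resistance:
R_stainless steel pipe wall = ln(24.6/18)/(2π×15.8×19.3) = 1.63×10^-4 K/W
R_mineral wool = ln(79.6/24.6)/(2π×0.0345×19.3) = 0.2807 K/W
R_outer film = 1/(h_o·2πr_oL) = 1/(14.2×2π×0.0796×19.3) = 0.007296 K/W
R_total = 0.2881 K/W
Q = ΔT/R_total = 120/0.2881

Q ≈ 416 W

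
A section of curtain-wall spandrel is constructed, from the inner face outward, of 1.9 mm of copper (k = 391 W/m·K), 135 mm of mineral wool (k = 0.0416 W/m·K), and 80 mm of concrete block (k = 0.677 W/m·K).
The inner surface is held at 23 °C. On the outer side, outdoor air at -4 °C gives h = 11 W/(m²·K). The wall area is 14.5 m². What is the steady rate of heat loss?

Q ≈ 113 W

Series thermal resistances:
R_copper = L/(kA) = 0.0019/(391×14.5) = 3.351×10^-7 K/W
R_mineral wool = L/(kA) = 0.135/(0.0416×14.5) = 0.2238 K/W
R_concrete block = L/(kA) = 0.08/(0.677×14.5) = 0.00815 K/W
R_outer film = 1/(h_o·A) = 1/(11×14.5) = 0.00627 K/W
R_total = 0.2382 K/W
Q = ΔT / R_total = 27 / 0.2382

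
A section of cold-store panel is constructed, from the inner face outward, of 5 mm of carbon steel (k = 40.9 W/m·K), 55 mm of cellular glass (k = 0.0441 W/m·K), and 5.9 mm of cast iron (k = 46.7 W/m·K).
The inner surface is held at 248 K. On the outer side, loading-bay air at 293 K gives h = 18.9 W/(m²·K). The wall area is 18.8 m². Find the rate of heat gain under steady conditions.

Q ≈ 651 W

Treating each layer as a thermal resistance in series:
R_carbon steel = L/(kA) = 0.005/(40.9×18.8) = 6.503×10^-6 K/W
R_cellular glass = L/(kA) = 0.055/(0.0441×18.8) = 0.06634 K/W
R_cast iron = L/(kA) = 0.0059/(46.7×18.8) = 6.72×10^-6 K/W
R_outer film = 1/(h_o·A) = 1/(18.9×18.8) = 0.002814 K/W
R_total = 0.06917 K/W
Q = ΔT / R_total = 45 / 0.06917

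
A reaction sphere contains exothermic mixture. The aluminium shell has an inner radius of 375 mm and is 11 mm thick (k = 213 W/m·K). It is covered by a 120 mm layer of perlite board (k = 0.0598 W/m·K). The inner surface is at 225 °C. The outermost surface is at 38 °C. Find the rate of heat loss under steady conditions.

Q ≈ 229 W

Radial (spherical) resistances in series:
R_aluminium shell = (1/0.375 − 1/0.386)/(4π×213) = 2.839×10^-5 K/W
R_perlite board = (1/0.386 − 1/0.506)/(4π×0.0598) = 0.8176 K/W
R_total = 0.8176 K/W
Q = ΔT/R_total = 187/0.8176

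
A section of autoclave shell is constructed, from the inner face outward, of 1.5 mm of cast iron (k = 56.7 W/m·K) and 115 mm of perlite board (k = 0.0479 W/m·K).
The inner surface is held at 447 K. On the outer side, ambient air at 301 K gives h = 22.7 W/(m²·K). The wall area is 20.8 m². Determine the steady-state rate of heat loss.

Q ≈ 1240 W

Series thermal resistances:
R_cast iron = L/(kA) = 0.0015/(56.7×20.8) = 1.272×10^-6 K/W
R_perlite board = L/(kA) = 0.115/(0.0479×20.8) = 0.1154 K/W
R_outer film = 1/(h_o·A) = 1/(22.7×20.8) = 0.002118 K/W
R_total = 0.1175 K/W
Q = ΔT / R_total = 146 / 0.1175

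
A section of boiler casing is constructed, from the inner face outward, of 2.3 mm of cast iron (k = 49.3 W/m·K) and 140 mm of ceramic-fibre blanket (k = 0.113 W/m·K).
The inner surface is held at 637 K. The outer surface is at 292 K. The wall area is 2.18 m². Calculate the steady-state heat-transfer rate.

Q ≈ 607 W

Thermal resistances in series:
R_cast iron = L/(kA) = 0.0023/(49.3×2.18) = 2.14×10^-5 K/W
R_ceramic-fibre blanket = L/(kA) = 0.14/(0.113×2.18) = 0.5683 K/W
R_total = 0.5683 K/W
Q = ΔT / R_total = 345 / 0.5683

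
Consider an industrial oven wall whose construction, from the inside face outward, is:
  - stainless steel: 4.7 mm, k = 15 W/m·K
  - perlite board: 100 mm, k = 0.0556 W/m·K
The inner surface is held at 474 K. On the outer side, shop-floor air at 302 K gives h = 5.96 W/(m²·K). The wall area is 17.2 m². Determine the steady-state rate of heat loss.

Q ≈ 1500 W

Series thermal resistances:
R_stainless steel = L/(kA) = 0.0047/(15×17.2) = 1.822×10^-5 K/W
R_perlite board = L/(kA) = 0.1/(0.0556×17.2) = 0.1046 K/W
R_outer film = 1/(h_o·A) = 1/(5.96×17.2) = 0.009755 K/W
R_total = 0.1143 K/W
Q = ΔT / R_total = 172 / 0.1143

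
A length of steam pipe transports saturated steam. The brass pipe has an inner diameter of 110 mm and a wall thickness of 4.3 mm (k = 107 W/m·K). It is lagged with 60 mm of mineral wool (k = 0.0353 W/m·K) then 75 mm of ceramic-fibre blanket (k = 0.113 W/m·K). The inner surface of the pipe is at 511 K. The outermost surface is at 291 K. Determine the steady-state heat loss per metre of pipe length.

Per-layer cylindrical resistances, series-summed:
R_brass pipe wall = ln(59.3/55)/(2π×107×1) = 1.12×10^-4 K/W
R_mineral wool = ln(119.3/59.3)/(2π×0.0353×1) = 3.152 K/W
R_ceramic-fibre blanket = ln(194.3/119.3)/(2π×0.113×1) = 0.687 K/W
R_total = 3.839 K/W
Q = ΔT/R_total = 220/3.839

q′ ≈ 57.3 W/m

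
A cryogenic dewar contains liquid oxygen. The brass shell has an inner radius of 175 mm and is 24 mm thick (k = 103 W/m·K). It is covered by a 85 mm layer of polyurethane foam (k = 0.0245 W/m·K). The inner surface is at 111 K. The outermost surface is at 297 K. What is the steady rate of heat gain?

For a spherical shell R = (1/r₁ − 1/r₂)/(4πk); film R = 1/(h·4πr²). In series:
R_brass shell = (1/0.175 − 1/0.199)/(4π×103) = 5.324×10^-4 K/W
R_polyurethane foam = (1/0.199 − 1/0.284)/(4π×0.0245) = 4.885 K/W
R_total = 4.886 K/W
Q = ΔT/R_total = 186/4.886

Q ≈ 38.1 W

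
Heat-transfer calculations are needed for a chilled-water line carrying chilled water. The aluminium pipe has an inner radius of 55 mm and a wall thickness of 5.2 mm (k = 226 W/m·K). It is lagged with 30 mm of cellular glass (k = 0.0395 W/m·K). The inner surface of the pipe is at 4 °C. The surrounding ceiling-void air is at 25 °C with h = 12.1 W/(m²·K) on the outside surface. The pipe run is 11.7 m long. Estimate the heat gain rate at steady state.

Q ≈ 138 W

Treating each annulus and film as a series resistance:
R_aluminium pipe wall = ln(60.2/55)/(2π×226×11.7) = 5.438×10^-6 K/W
R_cellular glass = ln(90.2/60.2)/(2π×0.0395×11.7) = 0.1393 K/W
R_outer film = 1/(h_o·2πr_oL) = 1/(12.1×2π×0.0902×11.7) = 0.01246 K/W
R_total = 0.1517 K/W
Q = ΔT/R_total = 21/0.1517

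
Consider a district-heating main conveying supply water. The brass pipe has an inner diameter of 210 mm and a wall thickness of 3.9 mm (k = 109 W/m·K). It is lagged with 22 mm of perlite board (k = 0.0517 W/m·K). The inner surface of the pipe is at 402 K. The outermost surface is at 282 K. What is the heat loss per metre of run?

q′ ≈ 212 W/m

Per-layer cylindrical resistances, series-summed:
R_brass pipe wall = ln(108.9/105)/(2π×109×1) = 5.325×10^-5 K/W
R_perlite board = ln(130.9/108.9)/(2π×0.0517×1) = 0.5664 K/W
R_total = 0.5665 K/W
Q = ΔT/R_total = 120/0.5665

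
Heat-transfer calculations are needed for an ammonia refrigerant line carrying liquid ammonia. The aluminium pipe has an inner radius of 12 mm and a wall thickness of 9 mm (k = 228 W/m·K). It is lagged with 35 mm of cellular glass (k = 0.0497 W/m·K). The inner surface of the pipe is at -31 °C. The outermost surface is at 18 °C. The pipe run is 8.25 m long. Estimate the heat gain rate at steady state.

Q ≈ 129 W

For a radial system each layer contributes R = ln(r_out/r_in)/(2πkL); films add R = 1/(hA).
R_aluminium pipe wall = ln(21/12)/(2π×228×8.25) = 4.735×10^-5 K/W
R_cellular glass = ln(56/21)/(2π×0.0497×8.25) = 0.3807 K/W
R_total = 0.3808 K/W
Q = ΔT/R_total = 49/0.3808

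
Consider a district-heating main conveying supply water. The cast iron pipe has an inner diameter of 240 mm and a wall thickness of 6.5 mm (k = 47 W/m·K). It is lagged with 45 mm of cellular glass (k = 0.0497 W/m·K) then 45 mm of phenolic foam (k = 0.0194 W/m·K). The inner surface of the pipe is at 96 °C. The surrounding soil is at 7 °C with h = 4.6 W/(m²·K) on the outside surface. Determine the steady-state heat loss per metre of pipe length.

Cylindrical conduction, so R = ln(r₂/r₁)/(2πkL) per layer, in series:
R_cast iron pipe wall = ln(126.5/120)/(2π×47×1) = 1.786×10^-4 K/W
R_cellular glass = ln(171.5/126.5)/(2π×0.0497×1) = 0.9746 K/W
R_phenolic foam = ln(216.5/171.5)/(2π×0.0194×1) = 1.912 K/W
R_outer film = 1/(h_o·2πr_oL) = 1/(4.6×2π×0.2165×1) = 0.1598 K/W
R_total = 3.046 K/W
Q = ΔT/R_total = 89/3.046

q′ ≈ 29.2 W/m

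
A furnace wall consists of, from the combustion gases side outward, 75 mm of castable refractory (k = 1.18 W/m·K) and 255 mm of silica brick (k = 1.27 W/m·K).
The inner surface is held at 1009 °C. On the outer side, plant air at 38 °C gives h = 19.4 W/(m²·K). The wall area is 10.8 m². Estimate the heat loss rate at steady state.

Q ≈ 33200 W

Series thermal resistances:
R_castable refractory = L/(kA) = 0.075/(1.18×10.8) = 0.005885 K/W
R_silica brick = L/(kA) = 0.255/(1.27×10.8) = 0.01859 K/W
R_outer film = 1/(h_o·A) = 1/(19.4×10.8) = 0.004773 K/W
R_total = 0.02925 K/W
Q = ΔT / R_total = 971 / 0.02925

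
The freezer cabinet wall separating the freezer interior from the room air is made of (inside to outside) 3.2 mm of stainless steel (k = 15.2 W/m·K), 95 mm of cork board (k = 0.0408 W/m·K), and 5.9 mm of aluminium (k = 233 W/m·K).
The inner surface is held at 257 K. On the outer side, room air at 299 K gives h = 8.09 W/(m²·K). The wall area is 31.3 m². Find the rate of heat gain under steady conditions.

Q ≈ 536 W

Thermal resistances in series:
R_stainless steel = L/(kA) = 0.0032/(15.2×31.3) = 6.726×10^-6 K/W
R_cork board = L/(kA) = 0.095/(0.0408×31.3) = 0.07439 K/W
R_aluminium = L/(kA) = 0.0059/(233×31.3) = 8.09×10^-7 K/W
R_outer film = 1/(h_o·A) = 1/(8.09×31.3) = 0.003949 K/W
R_total = 0.07835 K/W
Q = ΔT / R_total = 42 / 0.07835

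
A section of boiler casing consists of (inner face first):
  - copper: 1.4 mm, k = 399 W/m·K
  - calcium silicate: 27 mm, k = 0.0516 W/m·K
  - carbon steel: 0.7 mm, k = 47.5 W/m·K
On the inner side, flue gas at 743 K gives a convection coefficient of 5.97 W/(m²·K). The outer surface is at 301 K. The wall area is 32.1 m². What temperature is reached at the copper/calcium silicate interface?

Using the resistance-network approach (series):
R_inner film = 1/(h_i·A) = 1/(5.97×32.1) = 0.005218 K/W
R_copper = L/(kA) = 0.0014/(399×32.1) = 1.093×10^-7 K/W
R_calcium silicate = L/(kA) = 0.027/(0.0516×32.1) = 0.0163 K/W
R_carbon steel = L/(kA) = 0.0007/(47.5×32.1) = 4.591×10^-7 K/W
R_total = 0.02152 K/W;  Q = ΔT/R_total = 442/0.02152 = 20540 W
T_interface = T_inner − Q·ΣR(inner→interface) = 743 − 20500×0.005218

T ≈ 636 K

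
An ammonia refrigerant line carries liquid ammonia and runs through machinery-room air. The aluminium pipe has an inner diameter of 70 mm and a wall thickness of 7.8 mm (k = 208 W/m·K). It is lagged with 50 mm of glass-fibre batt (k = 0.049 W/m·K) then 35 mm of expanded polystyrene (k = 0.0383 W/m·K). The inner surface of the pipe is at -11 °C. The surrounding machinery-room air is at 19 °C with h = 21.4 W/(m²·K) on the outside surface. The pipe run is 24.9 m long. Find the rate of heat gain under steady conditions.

Radial resistances (cylindrical: R_cond = ln(r_o/r_i)/(2πkL), R_conv = 1/(h·2πrL)):
R_aluminium pipe wall = ln(42.8/35)/(2π×208×24.9) = 6.182×10^-6 K/W
R_glass-fibre batt = ln(92.8/42.8)/(2π×0.049×24.9) = 0.101 K/W
R_expanded polystyrene = ln(127.8/92.8)/(2π×0.0383×24.9) = 0.05341 K/W
R_outer film = 1/(h_o·2πr_oL) = 1/(21.4×2π×0.1278×24.9) = 0.002337 K/W
R_total = 0.1567 K/W
Q = ΔT/R_total = 30/0.1567

Q ≈ 191 W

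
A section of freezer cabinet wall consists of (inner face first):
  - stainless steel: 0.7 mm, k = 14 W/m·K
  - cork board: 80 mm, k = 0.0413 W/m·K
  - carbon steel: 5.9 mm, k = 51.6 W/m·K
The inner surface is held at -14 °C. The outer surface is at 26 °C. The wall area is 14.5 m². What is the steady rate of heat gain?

Treating each layer as a thermal resistance in series:
R_stainless steel = L/(kA) = 0.0007/(14×14.5) = 3.448×10^-6 K/W
R_cork board = L/(kA) = 0.08/(0.0413×14.5) = 0.1336 K/W
R_carbon steel = L/(kA) = 0.0059/(51.6×14.5) = 7.886×10^-6 K/W
R_total = 0.1336 K/W
Q = ΔT / R_total = 40 / 0.1336

Q ≈ 299 W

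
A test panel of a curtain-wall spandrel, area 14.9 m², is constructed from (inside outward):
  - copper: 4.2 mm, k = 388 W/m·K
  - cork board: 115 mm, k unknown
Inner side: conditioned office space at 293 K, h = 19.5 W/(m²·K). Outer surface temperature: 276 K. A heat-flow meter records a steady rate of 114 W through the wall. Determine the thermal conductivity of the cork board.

Series thermal resistances:
R_inner film = 1/(h_i·A) = 1/(19.5×14.9) = 0.003442 K/W
R_copper = L/(kA) = 0.0042/(388×14.9) = 7.265×10^-7 K/W
Sum of known resistances R_other = 0.003442 K/W
Total R = ΔT/Q = 17/114 = 0.1491 K/W
R_cork board = R_total − R_other = 0.1457 K/W
k = L/(R·A) = 0.115/(0.1457×14.9)

k ≈ 0.053 W/(m·K)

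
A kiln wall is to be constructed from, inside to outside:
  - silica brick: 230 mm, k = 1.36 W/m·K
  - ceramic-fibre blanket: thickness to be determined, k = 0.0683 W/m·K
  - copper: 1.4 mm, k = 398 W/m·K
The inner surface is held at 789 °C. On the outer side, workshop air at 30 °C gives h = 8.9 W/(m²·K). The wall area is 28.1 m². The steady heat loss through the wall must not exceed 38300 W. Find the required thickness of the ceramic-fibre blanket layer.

Thermal resistances in series:
R_silica brick = L/(kA) = 0.23/(1.36×28.1) = 0.006018 K/W
R_copper = L/(kA) = 0.0014/(398×28.1) = 1.252×10^-7 K/W
R_outer film = 1/(h_o·A) = 1/(8.9×28.1) = 0.003999 K/W
Sum of the known resistances R_other = 0.01002 K/W
Required total resistance R_tot = ΔT/Q_allow = 759/38300 = 0.01982 K/W
R_ceramic-fibre blanket = R_tot − R_other = 0.0098 K/W
L = R·k·A = 0.0098×0.0683×28.1

L ≈ 18.8 mm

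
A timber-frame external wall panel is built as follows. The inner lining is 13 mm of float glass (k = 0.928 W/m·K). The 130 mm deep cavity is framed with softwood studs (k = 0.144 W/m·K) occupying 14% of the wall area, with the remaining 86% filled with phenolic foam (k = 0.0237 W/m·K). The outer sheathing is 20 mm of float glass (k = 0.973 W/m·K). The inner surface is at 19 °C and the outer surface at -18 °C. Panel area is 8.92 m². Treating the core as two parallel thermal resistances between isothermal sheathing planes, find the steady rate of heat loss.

Q ≈ 102 W

Sheathing layers in series; stud and cavity paths in parallel between them.
R_inner = 0.013/(0.928×8.92) = 0.00157 K/W
R_stud  = 0.13/(0.144×0.14×8.92) = 0.7229 K/W
R_cav   = 0.13/(0.0237×0.86×8.92) = 0.715 K/W
1/R_core = 1/R_stud + 1/R_cav → R_core = 0.3595 K/W
R_outer = 0.02/(0.973×8.92) = 0.002304 K/W
R_total = 0.3634 K/W
Q = ΔT/R_total = 37/0.3634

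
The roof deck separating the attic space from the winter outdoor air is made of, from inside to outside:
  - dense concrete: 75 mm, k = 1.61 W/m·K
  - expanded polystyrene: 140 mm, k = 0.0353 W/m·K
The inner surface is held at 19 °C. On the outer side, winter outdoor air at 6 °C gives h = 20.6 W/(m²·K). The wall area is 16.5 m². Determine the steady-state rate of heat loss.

Model the wall as resistances in series:
R_dense concrete = L/(kA) = 0.075/(1.61×16.5) = 0.002823 K/W
R_expanded polystyrene = L/(kA) = 0.14/(0.0353×16.5) = 0.2404 K/W
R_outer film = 1/(h_o·A) = 1/(20.6×16.5) = 0.002942 K/W
R_total = 0.2461 K/W
Q = ΔT / R_total = 13 / 0.2461

Q ≈ 52.8 W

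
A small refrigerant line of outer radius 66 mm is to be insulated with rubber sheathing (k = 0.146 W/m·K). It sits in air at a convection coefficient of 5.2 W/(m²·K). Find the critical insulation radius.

r_cr ≈ 28.1 mm

For a cylinder r_cr = k/h = 0.146/5.2
r_cr = 28.1 mm; since the bare radius (66 mm) is above r_cr, any added insulation will reduce heat loss.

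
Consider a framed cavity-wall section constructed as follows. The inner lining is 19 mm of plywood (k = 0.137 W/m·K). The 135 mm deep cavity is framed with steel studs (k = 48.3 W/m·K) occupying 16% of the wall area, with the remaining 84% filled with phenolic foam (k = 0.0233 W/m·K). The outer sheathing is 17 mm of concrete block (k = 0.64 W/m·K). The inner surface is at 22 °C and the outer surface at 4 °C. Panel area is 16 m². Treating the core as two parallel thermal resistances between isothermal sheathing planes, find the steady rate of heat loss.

Sheathing layers in series; stud and cavity paths in parallel between them.
R_inner = 0.019/(0.137×16) = 0.008668 K/W
R_stud  = 0.135/(48.3×0.16×16) = 0.001092 K/W
R_cav   = 0.135/(0.0233×0.84×16) = 0.4311 K/W
1/R_core = 1/R_stud + 1/R_cav → R_core = 0.001089 K/W
R_outer = 0.017/(0.64×16) = 0.00166 K/W
R_total = 0.01142 K/W
Q = ΔT/R_total = 18/0.01142

Q ≈ 1580 W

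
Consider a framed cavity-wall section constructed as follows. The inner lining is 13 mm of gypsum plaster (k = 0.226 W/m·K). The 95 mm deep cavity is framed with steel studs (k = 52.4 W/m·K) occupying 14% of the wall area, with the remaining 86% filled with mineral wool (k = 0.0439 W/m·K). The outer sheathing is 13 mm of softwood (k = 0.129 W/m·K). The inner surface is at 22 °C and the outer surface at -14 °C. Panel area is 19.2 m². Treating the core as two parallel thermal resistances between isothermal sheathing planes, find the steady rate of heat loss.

Q ≈ 4040 W

Sheathing layers in series; stud and cavity paths in parallel between them.
R_inner = 0.013/(0.226×19.2) = 0.002996 K/W
R_stud  = 0.095/(52.4×0.14×19.2) = 6.745×10^-4 K/W
R_cav   = 0.095/(0.0439×0.86×19.2) = 0.1311 K/W
1/R_core = 1/R_stud + 1/R_cav → R_core = 6.71×10^-4 K/W
R_outer = 0.013/(0.129×19.2) = 0.005249 K/W
R_total = 0.008916 K/W
Q = ΔT/R_total = 36/0.008916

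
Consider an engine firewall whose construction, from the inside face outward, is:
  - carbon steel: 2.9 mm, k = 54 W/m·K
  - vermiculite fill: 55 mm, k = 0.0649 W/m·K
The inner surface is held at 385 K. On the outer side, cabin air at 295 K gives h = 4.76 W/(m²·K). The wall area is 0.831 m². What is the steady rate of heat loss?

Q ≈ 70.7 W

Model the wall as resistances in series:
R_carbon steel = L/(kA) = 0.0029/(54×0.831) = 6.463×10^-5 K/W
R_vermiculite fill = L/(kA) = 0.055/(0.0649×0.831) = 1.02 K/W
R_outer film = 1/(h_o·A) = 1/(4.76×0.831) = 0.2528 K/W
R_total = 1.273 K/W
Q = ΔT / R_total = 90 / 1.273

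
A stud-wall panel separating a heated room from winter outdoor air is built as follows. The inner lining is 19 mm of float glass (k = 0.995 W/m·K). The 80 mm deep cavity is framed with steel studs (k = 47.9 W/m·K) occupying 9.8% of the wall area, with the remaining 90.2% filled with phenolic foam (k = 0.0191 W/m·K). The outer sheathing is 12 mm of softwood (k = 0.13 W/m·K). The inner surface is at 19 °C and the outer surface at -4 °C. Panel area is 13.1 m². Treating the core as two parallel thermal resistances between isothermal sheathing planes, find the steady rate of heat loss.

Q ≈ 2350 W

Sheathing layers in series; stud and cavity paths in parallel between them.
R_inner = 0.019/(0.995×13.1) = 0.001458 K/W
R_stud  = 0.08/(47.9×0.098×13.1) = 0.001301 K/W
R_cav   = 0.08/(0.0191×0.902×13.1) = 0.3545 K/W
1/R_core = 1/R_stud + 1/R_cav → R_core = 0.001296 K/W
R_outer = 0.012/(0.13×13.1) = 0.007046 K/W
R_total = 0.0098 K/W
Q = ΔT/R_total = 23/0.0098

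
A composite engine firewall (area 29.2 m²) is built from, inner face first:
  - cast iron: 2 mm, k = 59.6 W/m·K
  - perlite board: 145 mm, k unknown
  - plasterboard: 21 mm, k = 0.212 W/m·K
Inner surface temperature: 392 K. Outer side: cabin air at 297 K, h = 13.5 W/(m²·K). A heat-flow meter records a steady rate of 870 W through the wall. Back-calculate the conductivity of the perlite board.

k ≈ 0.0481 W/(m·K)

Thermal resistances in series:
R_cast iron = L/(kA) = 0.002/(59.6×29.2) = 1.149×10^-6 K/W
R_plasterboard = L/(kA) = 0.021/(0.212×29.2) = 0.003392 K/W
R_outer film = 1/(h_o·A) = 1/(13.5×29.2) = 0.002537 K/W
Sum of known resistances R_other = 0.00593 K/W
Total R = ΔT/Q = 95/870 = 0.1092 K/W
R_perlite board = R_total − R_other = 0.1033 K/W
k = L/(R·A) = 0.145/(0.1033×29.2)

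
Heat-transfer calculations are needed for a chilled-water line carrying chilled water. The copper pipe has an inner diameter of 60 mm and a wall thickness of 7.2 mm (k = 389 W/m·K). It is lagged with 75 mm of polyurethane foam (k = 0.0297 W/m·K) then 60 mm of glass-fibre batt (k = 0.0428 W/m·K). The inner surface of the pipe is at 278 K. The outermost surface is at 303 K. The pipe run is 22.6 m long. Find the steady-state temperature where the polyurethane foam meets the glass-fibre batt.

T ≈ 298 K

Radial resistances (cylindrical: R_cond = ln(r_o/r_i)/(2πkL), R_conv = 1/(h·2πrL)):
R_copper pipe wall = ln(37.2/30)/(2π×389×22.6) = 3.894×10^-6 K/W
R_polyurethane foam = ln(112.2/37.2)/(2π×0.0297×22.6) = 0.2618 K/W
R_glass-fibre batt = ln(172.2/112.2)/(2π×0.0428×22.6) = 0.07048 K/W
R_total = 0.3323 K/W
Q = ΔT/R_total = 25/0.3323
Q = 75.2 W
T_interface = T_inner + Q·ΣR(inner→interface) = 278 + 75.2×0.2618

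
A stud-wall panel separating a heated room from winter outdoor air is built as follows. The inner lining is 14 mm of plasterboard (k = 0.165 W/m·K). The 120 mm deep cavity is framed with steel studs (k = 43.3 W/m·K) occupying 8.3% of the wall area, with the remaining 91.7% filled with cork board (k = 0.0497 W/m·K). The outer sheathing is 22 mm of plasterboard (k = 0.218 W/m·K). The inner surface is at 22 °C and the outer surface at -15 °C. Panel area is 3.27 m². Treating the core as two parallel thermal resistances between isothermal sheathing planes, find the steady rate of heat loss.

Sheathing layers in series; stud and cavity paths in parallel between them.
R_inner = 0.014/(0.165×3.27) = 0.02595 K/W
R_stud  = 0.12/(43.3×0.083×3.27) = 0.01021 K/W
R_cav   = 0.12/(0.0497×0.917×3.27) = 0.8052 K/W
1/R_core = 1/R_stud + 1/R_cav → R_core = 0.01008 K/W
R_outer = 0.022/(0.218×3.27) = 0.03086 K/W
R_total = 0.06689 K/W
Q = ΔT/R_total = 37/0.06689

Q ≈ 553 W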